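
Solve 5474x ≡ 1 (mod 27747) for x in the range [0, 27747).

gcd(27747, 5474) = 1  (27747 = 5*5474 + 377, 5474 = 14*377 + 196, 377 = 1*196 + 181, 196 = 1*181 + 15, 181 = 12*15 + 1, 15 = 15*1).
Back-substituting, 5474*(-1840) + 27747*(363) = 1.
So 5474*-1840 ≡ 1 (mod 27747), and -1840 mod 27747 = 25907.

25907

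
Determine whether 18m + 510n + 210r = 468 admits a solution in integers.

yes

gcd(510, 18):
  510 = 28×18 + 6
  18 = 3×6
so gcd(510, 18) = 6.
gcd(6, 210) = 6.
6 divides 468, so integer solutions exist.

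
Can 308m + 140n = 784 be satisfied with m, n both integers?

gcd(308, 140):
  308 = 2*140 + 28
  140 = 5*28
so gcd(308, 140) = 28.
28 divides 784, so integer solutions exist.

yes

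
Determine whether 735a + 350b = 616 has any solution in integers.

gcd(735, 350) = 35.
35 does not divide 616 (remainder 21), so no integer solutions.

no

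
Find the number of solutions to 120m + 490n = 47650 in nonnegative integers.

9

gcd(490, 120) = 10.
By Bézout, 120*(-4) + 490*(1) = 10.
One solution: (1, 97).
General: m = 1 + 49t, n = 97 - 12t.
m ≥ 0 ⇒ t ≥ 0; n ≥ 0 ⇒ t ≤ 8. So t ∈ [0, 8]: 9 solutions.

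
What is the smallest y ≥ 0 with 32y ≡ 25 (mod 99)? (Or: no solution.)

41

gcd(99, 32) = 1.
1 divides 25, so solutions exist.
By Bézout, 32×(-34) + 99×(11) = 1.
So 32×(-34) ≡ 1 (mod 99); multiply by 25: y ≡ -850 (mod 99).
Smallest nonnegative: y = -850 mod 99 = 41.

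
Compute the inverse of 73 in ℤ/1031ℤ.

113

gcd(1031, 73) = 1  (1031 = 14×73 + 9, 73 = 8×9 + 1, 9 = 9×1).
Back-substituting, 73×(113) + 1031×(-8) = 1.
So 73×113 ≡ 1 (mod 1031), and 113 mod 1031 = 113.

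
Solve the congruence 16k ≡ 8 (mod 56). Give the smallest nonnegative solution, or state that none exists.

4

gcd(56, 16) = 8  (56 = 3*16 + 8, 16 = 2*8).
8 divides 8, so solutions exist.
Back-substituting, 16*(-3) + 56*(1) = 8.
So 16*(-3) ≡ 8 (mod 56); multiply by 1: k ≡ -3 (mod 7).
Smallest nonnegative: k = -3 mod 7 = 4.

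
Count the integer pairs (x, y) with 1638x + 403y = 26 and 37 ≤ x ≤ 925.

28

gcd(1638, 403):
  1638 = 4*403 + 26
  403 = 15*26 + 13
  26 = 2*13
so gcd(1638, 403) = 13.
Back-substitute for Bézout coefficients:
  13 = 403 - 15*26
  ... = 1638*(-15) + 403*(61)
Scale by 2: particular solution (-30, 122); reduce x mod 31: (1, -4).
General solution: x = 1 + 31t, y = -4 - 126t for integer t.
37 ≤ 1 + 31t ≤ 925 gives t ∈ [2, 29], which is 28 values.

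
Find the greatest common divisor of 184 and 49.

gcd(184, 49) = 1  (184 = 3*49 + 37, 49 = 1*37 + 12, 37 = 3*12 + 1, 12 = 12*1).

1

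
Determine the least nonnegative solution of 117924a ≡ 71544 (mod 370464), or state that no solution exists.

gcd(370464, 117924) = 12  (370464 = 3×117924 + 16692, 117924 = 7×16692 + 1080, 16692 = 15×1080 + 492, 1080 = 2×492 + 96, 492 = 5×96 + 12, 96 = 8×12).
12 divides 71544, so solutions exist.
Back-substituting, 117924×(-3773) + 370464×(1201) = 12.
So 117924×(-3773) ≡ 12 (mod 370464); multiply by 5962: a ≡ -22494626 (mod 30872).
Smallest nonnegative: a = -22494626 mod 30872 = 11062.

11062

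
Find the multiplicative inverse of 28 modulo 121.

gcd(121, 28) = 1  (121 = 4×28 + 9, 28 = 3×9 + 1, 9 = 9×1).
Back-substituting, 28×(13) + 121×(-3) = 1.
So 28×13 ≡ 1 (mod 121), and 13 mod 121 = 13.

13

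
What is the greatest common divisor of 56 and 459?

1

gcd(459, 56) = 1  (459 = 8·56 + 11, 56 = 5·11 + 1, 11 = 11·1).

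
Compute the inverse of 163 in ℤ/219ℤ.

43

gcd(219, 163) = 1.
By Bézout, 163·(43) + 219·(-32) = 1.
So 163·43 ≡ 1 (mod 219), and 43 mod 219 = 43.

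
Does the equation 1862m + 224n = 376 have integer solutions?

no

gcd(1862, 224) = 14.
14 does not divide 376 (remainder 12), so no integer solutions.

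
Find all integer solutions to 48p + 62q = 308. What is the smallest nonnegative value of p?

9

gcd(62, 48) = 2.
2 divides 308, so solutions exist.
By Bézout, 48*(-9) + 62*(7) = 2.
Scale by 308/2 = 154: (p₀, q₀) = (-1386, 1078).
General solution: p = -1386 + 31t, q = 1078 - 24t for integer t.
p ≥ 0: smallest is -1386 mod 31 = 9 (at t = 45), with q = -2.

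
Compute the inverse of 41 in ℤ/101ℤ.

gcd(101, 41):
  101 = 2×41 + 19
  41 = 2×19 + 3
  19 = 6×3 + 1
  3 = 3×1
so gcd(101, 41) = 1.
Back-substitute for Bézout coefficients:
  1 = 19 - 6×3
  ... = 41×(-32) + 101×(13)
So 41×-32 ≡ 1 (mod 101), and -32 mod 101 = 69.

69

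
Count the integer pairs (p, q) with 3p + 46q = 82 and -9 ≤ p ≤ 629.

14

gcd(46, 3):
  46 = 15*3 + 1
  3 = 3*1
so gcd(46, 3) = 1.
Back-substitute for Bézout coefficients:
  1 = 46 - 15*3
  ... = 3*(-15) + 46*(1)
Scale by 82: particular solution (-1230, 82); reduce p mod 46: (12, 1).
General solution: p = 12 + 46t, q = 1 - 3t for integer t.
-9 ≤ 12 + 46t ≤ 629 gives t ∈ [0, 13], which is 14 values.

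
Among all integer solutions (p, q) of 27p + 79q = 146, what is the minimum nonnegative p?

gcd(79, 27):
  79 = 2*27 + 25
  27 = 1*25 + 2
  25 = 12*2 + 1
  2 = 2*1
so gcd(79, 27) = 1.
1 divides 146, so solutions exist.
Back-substitute for Bézout coefficients:
  1 = 25 - 12*2
  ... = 27*(-38) + 79*(13)
Scale by 146/1 = 146: (p₀, q₀) = (-5548, 1898).
General solution: p = -5548 + 79t, q = 1898 - 27t for integer t.
p ≥ 0: smallest is -5548 mod 79 = 61 (at t = 71), with q = -19.

61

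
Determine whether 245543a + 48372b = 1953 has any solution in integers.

no

gcd(245543, 48372) = 29  (245543 = 5*48372 + 3683, 48372 = 13*3683 + 493, 3683 = 7*493 + 232, 493 = 2*232 + 29, 232 = 8*29).
29 does not divide 1953 (remainder 10), so no integer solutions.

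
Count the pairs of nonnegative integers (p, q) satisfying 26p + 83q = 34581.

gcd(83, 26) = 1.
By Bézout, 26×(16) + 83×(-5) = 1.
One solution: (18, 411).
General: p = 18 + 83t, q = 411 - 26t.
p ≥ 0 ⇒ t ≥ 0; q ≥ 0 ⇒ t ≤ 15. So t ∈ [0, 15]: 16 solutions.

16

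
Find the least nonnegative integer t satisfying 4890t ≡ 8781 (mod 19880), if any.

gcd(19880, 4890) = 10  (19880 = 4*4890 + 320, 4890 = 15*320 + 90, 320 = 3*90 + 50, 90 = 1*50 + 40, 50 = 1*40 + 10, 40 = 4*10).
10 does not divide 8781, so the congruence has no solution.

no solution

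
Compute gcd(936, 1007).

1

gcd(1007, 936):
  1007 = 1×936 + 71
  936 = 13×71 + 13
  71 = 5×13 + 6
  13 = 2×6 + 1
  6 = 6×1
so gcd(1007, 936) = 1.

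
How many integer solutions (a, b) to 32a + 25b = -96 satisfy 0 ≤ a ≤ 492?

19

gcd(32, 25) = 1.
By Bézout, 32*(-7) + 25*(9) = 1.
Particular solution: (22, -32).
General solution: a = 22 + 25t, b = -32 - 32t for integer t.
0 ≤ 22 + 25t ≤ 492 gives t ∈ [0, 18], which is 19 values.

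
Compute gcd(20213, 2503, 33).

1

gcd(20213, 2503) = 1.
gcd(1, 33) = 1.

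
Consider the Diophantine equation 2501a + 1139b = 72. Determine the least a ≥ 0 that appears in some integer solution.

1124

gcd(2501, 1139) = 1  (2501 = 2·1139 + 223, 1139 = 5·223 + 24, 223 = 9·24 + 7, 24 = 3·7 + 3, 7 = 2·3 + 1, 3 = 3·1).
1 divides 72, so solutions exist.
Back-substituting, 2501·(332) + 1139·(-729) = 1.
Scale by 72/1 = 72: (a₀, b₀) = (23904, -52488).
General solution: a = 23904 + 1139t, b = -52488 - 2501t for integer t.
a ≥ 0: smallest is 23904 mod 1139 = 1124 (at t = -20), with b = -2468.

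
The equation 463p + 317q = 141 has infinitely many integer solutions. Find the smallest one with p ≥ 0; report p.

255

gcd(463, 317):
  463 = 1×317 + 146
  317 = 2×146 + 25
  146 = 5×25 + 21
  25 = 1×21 + 4
  21 = 5×4 + 1
  4 = 4×1
so gcd(463, 317) = 1.
1 divides 141, so solutions exist.
Back-substitute for Bézout coefficients:
  1 = 21 - 5×4
  ... = 463×(76) + 317×(-111)
Scale by 141/1 = 141: (p₀, q₀) = (10716, -15651).
General solution: p = 10716 + 317t, q = -15651 - 463t for integer t.
p ≥ 0: smallest is 10716 mod 317 = 255 (at t = -33), with q = -372.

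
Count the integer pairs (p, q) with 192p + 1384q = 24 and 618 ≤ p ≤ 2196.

gcd(1384, 192) = 8  (1384 = 7×192 + 40, 192 = 4×40 + 32, 40 = 1×32 + 8, 32 = 4×8).
Back-substituting, 192×(-36) + 1384×(5) = 8.
Scale by 3: particular solution (-108, 15); reduce p mod 173: (65, -9).
General solution: p = 65 + 173t, q = -9 - 24t for integer t.
618 ≤ 65 + 173t ≤ 2196 gives t ∈ [4, 12], which is 9 values.

9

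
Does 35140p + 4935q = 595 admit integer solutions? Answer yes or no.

gcd(35140, 4935) = 35.
35 divides 595, so integer solutions exist.

yes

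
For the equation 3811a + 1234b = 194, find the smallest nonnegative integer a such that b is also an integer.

gcd(3811, 1234) = 1.
1 divides 194, so solutions exist.
By Bézout, 3811·(317) + 1234·(-979) = 1.
Scale by 194/1 = 194: (a₀, b₀) = (61498, -189926).
General solution: a = 61498 + 1234t, b = -189926 - 3811t for integer t.
a ≥ 0: smallest is 61498 mod 1234 = 1032 (at t = -49), with b = -3187.

1032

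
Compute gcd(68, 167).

gcd(167, 68):
  167 = 2*68 + 31
  68 = 2*31 + 6
  31 = 5*6 + 1
  6 = 6*1
so gcd(167, 68) = 1.

1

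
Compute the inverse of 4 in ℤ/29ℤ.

22

gcd(29, 4) = 1  (29 = 7*4 + 1, 4 = 4*1).
Back-substituting, 4*(-7) + 29*(1) = 1.
So 4*-7 ≡ 1 (mod 29), and -7 mod 29 = 22.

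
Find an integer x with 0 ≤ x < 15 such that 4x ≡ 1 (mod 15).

gcd(15, 4) = 1  (15 = 3*4 + 3, 4 = 1*3 + 1, 3 = 3*1).
Back-substituting, 4*(4) + 15*(-1) = 1.
So 4*4 ≡ 1 (mod 15), and 4 mod 15 = 4.

4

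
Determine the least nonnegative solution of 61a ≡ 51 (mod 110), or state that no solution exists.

91

gcd(110, 61):
  110 = 1×61 + 49
  61 = 1×49 + 12
  49 = 4×12 + 1
  12 = 12×1
so gcd(110, 61) = 1.
1 divides 51, so solutions exist.
Back-substitute for Bézout coefficients:
  1 = 49 - 4×12
  ... = 61×(-9) + 110×(5)
So 61×(-9) ≡ 1 (mod 110); multiply by 51: a ≡ -459 (mod 110).
Smallest nonnegative: a = -459 mod 110 = 91.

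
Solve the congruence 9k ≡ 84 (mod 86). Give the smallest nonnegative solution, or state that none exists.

38

gcd(86, 9) = 1  (86 = 9×9 + 5, 9 = 1×5 + 4, 5 = 1×4 + 1, 4 = 4×1).
1 divides 84, so solutions exist.
Back-substituting, 9×(-19) + 86×(2) = 1.
So 9×(-19) ≡ 1 (mod 86); multiply by 84: k ≡ -1596 (mod 86).
Smallest nonnegative: k = -1596 mod 86 = 38.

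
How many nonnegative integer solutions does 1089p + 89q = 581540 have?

6

gcd(1089, 89):
  1089 = 12·89 + 21
  89 = 4·21 + 5
  21 = 4·5 + 1
  5 = 5·1
so gcd(1089, 89) = 1.
Back-substitute for Bézout coefficients:
  1 = 21 - 4·5
  ... = 1089·(17) + 89·(-208)
Scale by 581540: one solution is (9886180, -120960320). Reduce p mod 89: (60, 5800).
General: p = 60 + 89t, q = 5800 - 1089t.
p ≥ 0 ⇒ t ≥ 0; q ≥ 0 ⇒ t ≤ 5. So t ∈ [0, 5]: 6 solutions.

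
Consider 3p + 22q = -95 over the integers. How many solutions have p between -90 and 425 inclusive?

gcd(22, 3):
  22 = 7×3 + 1
  3 = 3×1
so gcd(22, 3) = 1.
Back-substitute for Bézout coefficients:
  1 = 22 - 7×3
  ... = 3×(-7) + 22×(1)
Scale by -95: particular solution (665, -95); reduce p mod 22: (5, -5).
General solution: p = 5 + 22t, q = -5 - 3t for integer t.
-90 ≤ 5 + 22t ≤ 425 gives t ∈ [-4, 19], which is 24 values.

24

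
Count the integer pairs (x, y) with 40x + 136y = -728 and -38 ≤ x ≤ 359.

23

gcd(136, 40) = 8.
By Bézout, 40×(7) + 136×(-2) = 8.
Particular solution: (9, -8).
General solution: x = 9 + 17t, y = -8 - 5t for integer t.
-38 ≤ 9 + 17t ≤ 359 gives t ∈ [-2, 20], which is 23 values.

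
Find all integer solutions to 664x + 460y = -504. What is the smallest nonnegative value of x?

99

gcd(664, 460):
  664 = 1×460 + 204
  460 = 2×204 + 52
  204 = 3×52 + 48
  52 = 1×48 + 4
  48 = 12×4
so gcd(664, 460) = 4.
4 divides -504, so solutions exist.
Back-substitute for Bézout coefficients:
  4 = 52 - 1×48
  ... = 664×(-9) + 460×(13)
Scale by -504/4 = -126: (x₀, y₀) = (1134, -1638).
General solution: x = 1134 + 115t, y = -1638 - 166t for integer t.
x ≥ 0: smallest is 1134 mod 115 = 99 (at t = -9), with y = -144.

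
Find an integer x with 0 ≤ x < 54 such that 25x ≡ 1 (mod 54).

13

gcd(54, 25) = 1.
By Bézout, 25×(13) + 54×(-6) = 1.
So 25×13 ≡ 1 (mod 54), and 13 mod 54 = 13.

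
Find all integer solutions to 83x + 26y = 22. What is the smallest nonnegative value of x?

gcd(83, 26) = 1.
1 divides 22, so solutions exist.
By Bézout, 83·(-5) + 26·(16) = 1.
Scale by 22/1 = 22: (x₀, y₀) = (-110, 352).
General solution: x = -110 + 26t, y = 352 - 83t for integer t.
x ≥ 0: smallest is -110 mod 26 = 20 (at t = 5), with y = -63.

20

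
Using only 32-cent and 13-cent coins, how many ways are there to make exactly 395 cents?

1

Need nonnegative integers with 32j + 13k = 395.
gcd(32, 13) = 1, and 32·(-2) + 13·(5) = 1.
So (j₀, k₀) = (-790, 1975); general j = -790 + 13t, k = 1975 - 32t.
j ≥ 0 ⇒ t ≥ 61; k ≥ 0 ⇒ t ≤ 61. That's 1 value of t.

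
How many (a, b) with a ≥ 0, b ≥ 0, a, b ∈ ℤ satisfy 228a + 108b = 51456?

gcd(228, 108) = 12  (228 = 2×108 + 12, 108 = 9×12).
Back-substituting, 228×(1) + 108×(-2) = 12.
Scale by 4288: one solution is (4288, -8576). Reduce a mod 9: (4, 468).
General: a = 4 + 9t, b = 468 - 19t.
a ≥ 0 ⇒ t ≥ 0; b ≥ 0 ⇒ t ≤ 24. So t ∈ [0, 24]: 25 solutions.

25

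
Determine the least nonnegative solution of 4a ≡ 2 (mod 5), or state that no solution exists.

gcd(5, 4) = 1  (5 = 1*4 + 1, 4 = 4*1).
1 divides 2, so solutions exist.
Back-substituting, 4*(-1) + 5*(1) = 1.
So 4*(-1) ≡ 1 (mod 5); multiply by 2: a ≡ -2 (mod 5).
Smallest nonnegative: a = -2 mod 5 = 3.

3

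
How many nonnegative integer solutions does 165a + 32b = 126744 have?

24

gcd(165, 32) = 1.
By Bézout, 165×(13) + 32×(-67) = 1.
One solution: (24, 3837).
General: a = 24 + 32t, b = 3837 - 165t.
a ≥ 0 ⇒ t ≥ 0; b ≥ 0 ⇒ t ≤ 23. So t ∈ [0, 23]: 24 solutions.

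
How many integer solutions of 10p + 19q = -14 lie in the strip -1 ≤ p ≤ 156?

8

gcd(19, 10) = 1.
By Bézout, 10·(2) + 19·(-1) = 1.
Particular solution: (10, -6).
General solution: p = 10 + 19t, q = -6 - 10t for integer t.
-1 ≤ 10 + 19t ≤ 156 gives t ∈ [0, 7], which is 8 values.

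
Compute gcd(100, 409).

gcd(409, 100) = 1  (409 = 4·100 + 9, 100 = 11·9 + 1, 9 = 9·1).

1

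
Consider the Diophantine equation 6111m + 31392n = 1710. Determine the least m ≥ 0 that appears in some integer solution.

1490

gcd(31392, 6111):
  31392 = 5·6111 + 837
  6111 = 7·837 + 252
  837 = 3·252 + 81
  252 = 3·81 + 9
  81 = 9·9
so gcd(31392, 6111) = 9.
9 divides 1710, so solutions exist.
Back-substitute for Bézout coefficients:
  9 = 252 - 3·81
  ... = 6111·(375) + 31392·(-73)
Scale by 1710/9 = 190: (m₀, n₀) = (71250, -13870).
General solution: m = 71250 + 3488t, n = -13870 - 679t for integer t.
m ≥ 0: smallest is 71250 mod 3488 = 1490 (at t = -20), with n = -290.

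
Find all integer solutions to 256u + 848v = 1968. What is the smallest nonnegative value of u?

gcd(848, 256):
  848 = 3·256 + 80
  256 = 3·80 + 16
  80 = 5·16
so gcd(848, 256) = 16.
16 divides 1968, so solutions exist.
Back-substitute for Bézout coefficients:
  16 = 256 - 3·80
  ... = 256·(10) + 848·(-3)
Scale by 1968/16 = 123: (u₀, v₀) = (1230, -369).
General solution: u = 1230 + 53t, v = -369 - 16t for integer t.
u ≥ 0: smallest is 1230 mod 53 = 11 (at t = -23), with v = -1.

11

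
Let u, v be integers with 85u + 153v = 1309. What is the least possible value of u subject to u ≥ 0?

gcd(153, 85):
  153 = 1·85 + 68
  85 = 1·68 + 17
  68 = 4·17
so gcd(153, 85) = 17.
17 divides 1309, so solutions exist.
Back-substitute for Bézout coefficients:
  17 = 85 - 1·68
  ... = 85·(2) + 153·(-1)
Scale by 1309/17 = 77: (u₀, v₀) = (154, -77).
General solution: u = 154 + 9t, v = -77 - 5t for integer t.
u ≥ 0: smallest is 154 mod 9 = 1 (at t = -17), with v = 8.

1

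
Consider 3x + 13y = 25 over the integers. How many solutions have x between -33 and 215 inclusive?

gcd(13, 3) = 1.
By Bézout, 3×(-4) + 13×(1) = 1.
Particular solution: (4, 1).
General solution: x = 4 + 13t, y = 1 - 3t for integer t.
-33 ≤ 4 + 13t ≤ 215 gives t ∈ [-2, 16], which is 19 values.

19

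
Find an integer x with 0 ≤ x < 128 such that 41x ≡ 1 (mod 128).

gcd(128, 41) = 1  (128 = 3×41 + 5, 41 = 8×5 + 1, 5 = 5×1).
Back-substituting, 41×(25) + 128×(-8) = 1.
So 41×25 ≡ 1 (mod 128), and 25 mod 128 = 25.

25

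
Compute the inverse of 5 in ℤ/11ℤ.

9

gcd(11, 5) = 1.
By Bézout, 5×(-2) + 11×(1) = 1.
So 5×-2 ≡ 1 (mod 11), and -2 mod 11 = 9.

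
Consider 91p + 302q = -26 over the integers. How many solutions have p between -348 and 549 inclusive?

3

gcd(302, 91) = 1  (302 = 3×91 + 29, 91 = 3×29 + 4, 29 = 7×4 + 1, 4 = 4×1).
Back-substituting, 91×(-73) + 302×(22) = 1.
Scale by -26: particular solution (1898, -572); reduce p mod 302: (86, -26).
General solution: p = 86 + 302t, q = -26 - 91t for integer t.
-348 ≤ 86 + 302t ≤ 549 gives t ∈ [-1, 1], which is 3 values.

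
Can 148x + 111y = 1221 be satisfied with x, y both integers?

yes

gcd(148, 111) = 37  (148 = 1×111 + 37, 111 = 3×37).
37 divides 1221, so integer solutions exist.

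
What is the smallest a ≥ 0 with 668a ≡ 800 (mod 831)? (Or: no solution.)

250

gcd(831, 668):
  831 = 1·668 + 163
  668 = 4·163 + 16
  163 = 10·16 + 3
  16 = 5·3 + 1
  3 = 3·1
so gcd(831, 668) = 1.
1 divides 800, so solutions exist.
Back-substitute for Bézout coefficients:
  1 = 16 - 5·3
  ... = 668·(260) + 831·(-209)
So 668·(260) ≡ 1 (mod 831); multiply by 800: a ≡ 208000 (mod 831).
Smallest nonnegative: a = 208000 mod 831 = 250.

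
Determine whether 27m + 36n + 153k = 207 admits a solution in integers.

yes

gcd(36, 27) = 9  (36 = 1·27 + 9, 27 = 3·9).
gcd(9, 153) = 9.
9 divides 207, so integer solutions exist.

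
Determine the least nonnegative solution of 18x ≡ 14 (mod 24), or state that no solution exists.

gcd(24, 18) = 6.
6 does not divide 14, so the congruence has no solution.

no solution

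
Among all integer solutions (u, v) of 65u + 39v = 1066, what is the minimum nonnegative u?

gcd(65, 39):
  65 = 1·39 + 26
  39 = 1·26 + 13
  26 = 2·13
so gcd(65, 39) = 13.
13 divides 1066, so solutions exist.
Back-substitute for Bézout coefficients:
  13 = 39 - 1·26
  ... = 65·(-1) + 39·(2)
Scale by 1066/13 = 82: (u₀, v₀) = (-82, 164).
General solution: u = -82 + 3t, v = 164 - 5t for integer t.
u ≥ 0: smallest is -82 mod 3 = 2 (at t = 28), with v = 24.

2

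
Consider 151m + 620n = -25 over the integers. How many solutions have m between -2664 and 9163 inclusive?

gcd(620, 151):
  620 = 4·151 + 16
  151 = 9·16 + 7
  16 = 2·7 + 2
  7 = 3·2 + 1
  2 = 2·1
so gcd(620, 151) = 1.
Back-substitute for Bézout coefficients:
  1 = 7 - 3·2
  ... = 151·(271) + 620·(-66)
Scale by -25: particular solution (-6775, 1650); reduce m mod 620: (45, -11).
General solution: m = 45 + 620t, n = -11 - 151t for integer t.
-2664 ≤ 45 + 620t ≤ 9163 gives t ∈ [-4, 14], which is 19 values.

19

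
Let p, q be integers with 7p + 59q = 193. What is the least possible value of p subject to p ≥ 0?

36

gcd(59, 7) = 1.
1 divides 193, so solutions exist.
By Bézout, 7·(17) + 59·(-2) = 1.
Scale by 193/1 = 193: (p₀, q₀) = (3281, -386).
General solution: p = 3281 + 59t, q = -386 - 7t for integer t.
p ≥ 0: smallest is 3281 mod 59 = 36 (at t = -55), with q = -1.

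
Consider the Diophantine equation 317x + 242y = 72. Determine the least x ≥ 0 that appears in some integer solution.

gcd(317, 242):
  317 = 1×242 + 75
  242 = 3×75 + 17
  75 = 4×17 + 7
  17 = 2×7 + 3
  7 = 2×3 + 1
  3 = 3×1
so gcd(317, 242) = 1.
1 divides 72, so solutions exist.
Back-substitute for Bézout coefficients:
  1 = 7 - 2×3
  ... = 317×(71) + 242×(-93)
Scale by 72/1 = 72: (x₀, y₀) = (5112, -6696).
General solution: x = 5112 + 242t, y = -6696 - 317t for integer t.
x ≥ 0: smallest is 5112 mod 242 = 30 (at t = -21), with y = -39.

30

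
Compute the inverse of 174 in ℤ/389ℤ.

351

gcd(389, 174) = 1  (389 = 2×174 + 41, 174 = 4×41 + 10, 41 = 4×10 + 1, 10 = 10×1).
Back-substituting, 174×(-38) + 389×(17) = 1.
So 174×-38 ≡ 1 (mod 389), and -38 mod 389 = 351.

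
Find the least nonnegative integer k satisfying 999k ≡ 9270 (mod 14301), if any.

496

gcd(14301, 999) = 9  (14301 = 14×999 + 315, 999 = 3×315 + 54, 315 = 5×54 + 45, 54 = 1×45 + 9, 45 = 5×9).
9 divides 9270, so solutions exist.
Back-substituting, 999×(272) + 14301×(-19) = 9.
So 999×(272) ≡ 9 (mod 14301); multiply by 1030: k ≡ 280160 (mod 1589).
Smallest nonnegative: k = 280160 mod 1589 = 496.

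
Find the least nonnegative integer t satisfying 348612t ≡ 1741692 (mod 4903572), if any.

gcd(4903572, 348612) = 12.
12 divides 1741692, so solutions exist.
By Bézout, 348612*(-28990) + 4903572*(2061) = 12.
So 348612*(-28990) ≡ 12 (mod 4903572); multiply by 145141: t ≡ -4207637590 (mod 408631).
Smallest nonnegative: t = -4207637590 mod 408631 = 35817.

35817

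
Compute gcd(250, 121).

gcd(250, 121):
  250 = 2*121 + 8
  121 = 15*8 + 1
  8 = 8*1
so gcd(250, 121) = 1.

1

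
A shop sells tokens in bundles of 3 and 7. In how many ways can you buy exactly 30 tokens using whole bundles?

2

Need nonnegative integers with 3j + 7k = 30.
gcd(3, 7) = 1, and 3·(-2) + 7·(1) = 1.
So (j₀, k₀) = (-60, 30); general j = -60 + 7t, k = 30 - 3t.
j ≥ 0 ⇒ t ≥ 9; k ≥ 0 ⇒ t ≤ 10. That's 2 values of t.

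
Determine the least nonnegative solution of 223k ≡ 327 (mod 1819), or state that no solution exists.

393

gcd(1819, 223):
  1819 = 8×223 + 35
  223 = 6×35 + 13
  35 = 2×13 + 9
  13 = 1×9 + 4
  9 = 2×4 + 1
  4 = 4×1
so gcd(1819, 223) = 1.
1 divides 327, so solutions exist.
Back-substitute for Bézout coefficients:
  1 = 9 - 2×4
  ... = 223×(-416) + 1819×(51)
So 223×(-416) ≡ 1 (mod 1819); multiply by 327: k ≡ -136032 (mod 1819).
Smallest nonnegative: k = -136032 mod 1819 = 393.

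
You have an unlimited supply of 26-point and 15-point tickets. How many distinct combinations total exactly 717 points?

Need nonnegative integers with 26j + 15k = 717.
gcd(26, 15) = 1, and 26·(-4) + 15·(7) = 1.
So (j₀, k₀) = (-2868, 5019); general j = -2868 + 15t, k = 5019 - 26t.
j ≥ 0 ⇒ t ≥ 192; k ≥ 0 ⇒ t ≤ 193. That's 2 values of t.

2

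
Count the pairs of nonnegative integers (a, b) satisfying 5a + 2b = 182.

19

gcd(5, 2) = 1  (5 = 2·2 + 1, 2 = 2·1).
Back-substituting, 5·(1) + 2·(-2) = 1.
Scale by 182: one solution is (182, -364). Reduce a mod 2: (0, 91).
General: a = 0 + 2t, b = 91 - 5t.
a ≥ 0 ⇒ t ≥ 0; b ≥ 0 ⇒ t ≤ 18. So t ∈ [0, 18]: 19 solutions.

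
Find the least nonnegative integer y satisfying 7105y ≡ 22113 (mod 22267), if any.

2012

gcd(22267, 7105) = 7  (22267 = 3*7105 + 952, 7105 = 7*952 + 441, 952 = 2*441 + 70, 441 = 6*70 + 21, 70 = 3*21 + 7, 21 = 3*7).
7 divides 22113, so solutions exist.
Back-substituting, 7105*(-959) + 22267*(306) = 7.
So 7105*(-959) ≡ 7 (mod 22267); multiply by 3159: y ≡ -3029481 (mod 3181).
Smallest nonnegative: y = -3029481 mod 3181 = 2012.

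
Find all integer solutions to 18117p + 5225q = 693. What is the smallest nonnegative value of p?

gcd(18117, 5225) = 11.
11 divides 693, so solutions exist.
By Bézout, 18117×(-92) + 5225×(319) = 11.
Scale by 693/11 = 63: (p₀, q₀) = (-5796, 20097).
General solution: p = -5796 + 475t, q = 20097 - 1647t for integer t.
p ≥ 0: smallest is -5796 mod 475 = 379 (at t = 13), with q = -1314.

379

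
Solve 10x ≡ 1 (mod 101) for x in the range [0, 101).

91

gcd(101, 10) = 1.
By Bézout, 10·(-10) + 101·(1) = 1.
So 10·-10 ≡ 1 (mod 101), and -10 mod 101 = 91.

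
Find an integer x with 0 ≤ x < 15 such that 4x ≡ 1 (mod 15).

4

gcd(15, 4) = 1.
By Bézout, 4*(4) + 15*(-1) = 1.
So 4*4 ≡ 1 (mod 15), and 4 mod 15 = 4.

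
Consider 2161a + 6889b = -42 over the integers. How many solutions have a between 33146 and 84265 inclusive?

7

gcd(6889, 2161):
  6889 = 3×2161 + 406
  2161 = 5×406 + 131
  406 = 3×131 + 13
  131 = 10×13 + 1
  13 = 13×1
so gcd(6889, 2161) = 1.
Back-substitute for Bézout coefficients:
  1 = 131 - 10×13
  ... = 2161×(526) + 6889×(-165)
Scale by -42: particular solution (-22092, 6930); reduce a mod 6889: (5464, -1714).
General solution: a = 5464 + 6889t, b = -1714 - 2161t for integer t.
33146 ≤ 5464 + 6889t ≤ 84265 gives t ∈ [5, 11], which is 7 values.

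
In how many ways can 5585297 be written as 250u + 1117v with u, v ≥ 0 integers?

20

gcd(1117, 250) = 1.
By Bézout, 250×(210) + 1117×(-47) = 1.
One solution: (935, 4791).
General: u = 935 + 1117t, v = 4791 - 250t.
u ≥ 0 ⇒ t ≥ 0; v ≥ 0 ⇒ t ≤ 19. So t ∈ [0, 19]: 20 solutions.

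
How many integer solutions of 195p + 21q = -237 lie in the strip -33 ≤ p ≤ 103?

19

gcd(195, 21) = 3.
By Bézout, 195·(-3) + 21·(28) = 3.
Particular solution: (6, -67).
General solution: p = 6 + 7t, q = -67 - 65t for integer t.
-33 ≤ 6 + 7t ≤ 103 gives t ∈ [-5, 13], which is 19 values.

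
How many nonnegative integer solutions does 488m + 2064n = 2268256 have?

18

gcd(2064, 488) = 8.
By Bézout, 488*(55) + 2064*(-13) = 8.
One solution: (224, 1046).
General: m = 224 + 258t, n = 1046 - 61t.
m ≥ 0 ⇒ t ≥ 0; n ≥ 0 ⇒ t ≤ 17. So t ∈ [0, 17]: 18 solutions.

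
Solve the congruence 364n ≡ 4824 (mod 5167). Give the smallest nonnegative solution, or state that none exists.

1887

gcd(5167, 364) = 1.
1 divides 4824, so solutions exist.
By Bézout, 364*(582) + 5167*(-41) = 1.
So 364*(582) ≡ 1 (mod 5167); multiply by 4824: n ≡ 2807568 (mod 5167).
Smallest nonnegative: n = 2807568 mod 5167 = 1887.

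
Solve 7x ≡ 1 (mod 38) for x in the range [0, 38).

gcd(38, 7) = 1.
By Bézout, 7×(11) + 38×(-2) = 1.
So 7×11 ≡ 1 (mod 38), and 11 mod 38 = 11.

11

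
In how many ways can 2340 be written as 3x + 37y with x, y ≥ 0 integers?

gcd(37, 3):
  37 = 12·3 + 1
  3 = 3·1
so gcd(37, 3) = 1.
Back-substitute for Bézout coefficients:
  1 = 37 - 12·3
  ... = 3·(-12) + 37·(1)
Scale by 2340: one solution is (-28080, 2340). Reduce x mod 37: (3, 63).
General: x = 3 + 37t, y = 63 - 3t.
x ≥ 0 ⇒ t ≥ 0; y ≥ 0 ⇒ t ≤ 21. So t ∈ [0, 21]: 22 solutions.

22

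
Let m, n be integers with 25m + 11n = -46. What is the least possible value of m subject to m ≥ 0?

gcd(25, 11):
  25 = 2·11 + 3
  11 = 3·3 + 2
  3 = 1·2 + 1
  2 = 2·1
so gcd(25, 11) = 1.
1 divides -46, so solutions exist.
Back-substitute for Bézout coefficients:
  1 = 3 - 1·2
  ... = 25·(4) + 11·(-9)
Scale by -46/1 = -46: (m₀, n₀) = (-184, 414).
General solution: m = -184 + 11t, n = 414 - 25t for integer t.
m ≥ 0: smallest is -184 mod 11 = 3 (at t = 17), with n = -11.

3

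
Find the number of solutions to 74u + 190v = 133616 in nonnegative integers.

gcd(190, 74) = 2  (190 = 2·74 + 42, 74 = 1·42 + 32, 42 = 1·32 + 10, 32 = 3·10 + 2, 10 = 5·2).
Back-substituting, 74·(18) + 190·(-7) = 2.
Scale by 66808: one solution is (1202544, -467656). Reduce u mod 95: (34, 690).
General: u = 34 + 95t, v = 690 - 37t.
u ≥ 0 ⇒ t ≥ 0; v ≥ 0 ⇒ t ≤ 18. So t ∈ [0, 18]: 19 solutions.

19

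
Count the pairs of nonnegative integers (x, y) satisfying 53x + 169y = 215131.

gcd(169, 53):
  169 = 3*53 + 10
  53 = 5*10 + 3
  10 = 3*3 + 1
  3 = 3*1
so gcd(169, 53) = 1.
Back-substitute for Bézout coefficients:
  1 = 10 - 3*3
  ... = 53*(-51) + 169*(16)
Scale by 215131: one solution is (-10971681, 3442096). Reduce x mod 169: (137, 1230).
General: x = 137 + 169t, y = 1230 - 53t.
x ≥ 0 ⇒ t ≥ 0; y ≥ 0 ⇒ t ≤ 23. So t ∈ [0, 23]: 24 solutions.

24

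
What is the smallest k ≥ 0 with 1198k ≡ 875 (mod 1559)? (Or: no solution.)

gcd(1559, 1198):
  1559 = 1×1198 + 361
  1198 = 3×361 + 115
  361 = 3×115 + 16
  115 = 7×16 + 3
  16 = 5×3 + 1
  3 = 3×1
so gcd(1559, 1198) = 1.
1 divides 875, so solutions exist.
Back-substitute for Bézout coefficients:
  1 = 16 - 5×3
  ... = 1198×(-488) + 1559×(375)
So 1198×(-488) ≡ 1 (mod 1559); multiply by 875: k ≡ -427000 (mod 1559).
Smallest nonnegative: k = -427000 mod 1559 = 166.

166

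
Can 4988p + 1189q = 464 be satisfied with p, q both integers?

yes

gcd(4988, 1189) = 29  (4988 = 4*1189 + 232, 1189 = 5*232 + 29, 232 = 8*29).
29 divides 464, so integer solutions exist.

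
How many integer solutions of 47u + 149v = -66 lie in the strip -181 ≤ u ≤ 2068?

gcd(149, 47) = 1.
By Bézout, 47*(-19) + 149*(6) = 1.
Particular solution: (62, -20).
General solution: u = 62 + 149t, v = -20 - 47t for integer t.
-181 ≤ 62 + 149t ≤ 2068 gives t ∈ [-1, 13], which is 15 values.

15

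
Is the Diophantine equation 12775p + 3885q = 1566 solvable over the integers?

gcd(12775, 3885) = 35.
35 does not divide 1566 (remainder 26), so no integer solutions.

no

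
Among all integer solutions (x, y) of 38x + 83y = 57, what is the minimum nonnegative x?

gcd(83, 38):
  83 = 2·38 + 7
  38 = 5·7 + 3
  7 = 2·3 + 1
  3 = 3·1
so gcd(83, 38) = 1.
1 divides 57, so solutions exist.
Back-substitute for Bézout coefficients:
  1 = 7 - 2·3
  ... = 38·(-24) + 83·(11)
Scale by 57/1 = 57: (x₀, y₀) = (-1368, 627).
General solution: x = -1368 + 83t, y = 627 - 38t for integer t.
x ≥ 0: smallest is -1368 mod 83 = 43 (at t = 17), with y = -19.

43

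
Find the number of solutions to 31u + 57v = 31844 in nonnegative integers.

gcd(57, 31) = 1.
By Bézout, 31×(-11) + 57×(6) = 1.
One solution: (38, 538).
General: u = 38 + 57t, v = 538 - 31t.
u ≥ 0 ⇒ t ≥ 0; v ≥ 0 ⇒ t ≤ 17. So t ∈ [0, 17]: 18 solutions.

18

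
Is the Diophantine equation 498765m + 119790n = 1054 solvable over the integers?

no

gcd(498765, 119790) = 15  (498765 = 4·119790 + 19605, 119790 = 6·19605 + 2160, 19605 = 9·2160 + 165, 2160 = 13·165 + 15, 165 = 11·15).
15 does not divide 1054 (remainder 4), so no integer solutions.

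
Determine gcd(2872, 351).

gcd(2872, 351):
  2872 = 8×351 + 64
  351 = 5×64 + 31
  64 = 2×31 + 2
  31 = 15×2 + 1
  2 = 2×1
so gcd(2872, 351) = 1.

1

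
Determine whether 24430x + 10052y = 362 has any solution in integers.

gcd(24430, 10052) = 14  (24430 = 2×10052 + 4326, 10052 = 2×4326 + 1400, 4326 = 3×1400 + 126, 1400 = 11×126 + 14, 126 = 9×14).
14 does not divide 362 (remainder 12), so no integer solutions.

no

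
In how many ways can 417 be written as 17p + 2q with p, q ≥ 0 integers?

gcd(17, 2):
  17 = 8×2 + 1
  2 = 2×1
so gcd(17, 2) = 1.
Back-substitute for Bézout coefficients:
  1 = 17 - 8×2
  ... = 17×(1) + 2×(-8)
Scale by 417: one solution is (417, -3336). Reduce p mod 2: (1, 200).
General: p = 1 + 2t, q = 200 - 17t.
p ≥ 0 ⇒ t ≥ 0; q ≥ 0 ⇒ t ≤ 11. So t ∈ [0, 11]: 12 solutions.

12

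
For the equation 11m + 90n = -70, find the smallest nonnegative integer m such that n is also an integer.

10

gcd(90, 11) = 1.
1 divides -70, so solutions exist.
By Bézout, 11×(41) + 90×(-5) = 1.
Scale by -70/1 = -70: (m₀, n₀) = (-2870, 350).
General solution: m = -2870 + 90t, n = 350 - 11t for integer t.
m ≥ 0: smallest is -2870 mod 90 = 10 (at t = 32), with n = -2.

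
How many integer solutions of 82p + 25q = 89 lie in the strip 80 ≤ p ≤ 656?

23

gcd(82, 25) = 1.
By Bézout, 82×(-7) + 25×(23) = 1.
Particular solution: (2, -3).
General solution: p = 2 + 25t, q = -3 - 82t for integer t.
80 ≤ 2 + 25t ≤ 656 gives t ∈ [4, 26], which is 23 values.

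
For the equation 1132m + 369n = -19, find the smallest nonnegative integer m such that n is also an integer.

gcd(1132, 369) = 1.
1 divides -19, so solutions exist.
By Bézout, 1132·(-59) + 369·(181) = 1.
Scale by -19/1 = -19: (m₀, n₀) = (1121, -3439).
General solution: m = 1121 + 369t, n = -3439 - 1132t for integer t.
m ≥ 0: smallest is 1121 mod 369 = 14 (at t = -3), with n = -43.

14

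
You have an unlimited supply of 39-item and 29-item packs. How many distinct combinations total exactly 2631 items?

3

Need nonnegative integers with 39j + 29k = 2631.
gcd(39, 29) = 1, and 39·(3) + 29·(-4) = 1.
So (j₀, k₀) = (7893, -10524); general j = 7893 + 29t, k = -10524 - 39t.
j ≥ 0 ⇒ t ≥ -272; k ≥ 0 ⇒ t ≤ -270. That's 3 values of t.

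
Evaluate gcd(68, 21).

1

gcd(68, 21):
  68 = 3·21 + 5
  21 = 4·5 + 1
  5 = 5·1
so gcd(68, 21) = 1.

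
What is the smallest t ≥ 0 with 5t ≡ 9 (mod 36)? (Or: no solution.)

gcd(36, 5):
  36 = 7*5 + 1
  5 = 5*1
so gcd(36, 5) = 1.
1 divides 9, so solutions exist.
Back-substitute for Bézout coefficients:
  1 = 36 - 7*5
  ... = 5*(-7) + 36*(1)
So 5*(-7) ≡ 1 (mod 36); multiply by 9: t ≡ -63 (mod 36).
Smallest nonnegative: t = -63 mod 36 = 9.

9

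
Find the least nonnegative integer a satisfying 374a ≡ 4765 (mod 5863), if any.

gcd(5863, 374):
  5863 = 15×374 + 253
  374 = 1×253 + 121
  253 = 2×121 + 11
  121 = 11×11
so gcd(5863, 374) = 11.
11 does not divide 4765, so the congruence has no solution.

no solution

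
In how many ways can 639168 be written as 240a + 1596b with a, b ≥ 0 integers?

gcd(1596, 240):
  1596 = 6*240 + 156
  240 = 1*156 + 84
  156 = 1*84 + 72
  84 = 1*72 + 12
  72 = 6*12
so gcd(1596, 240) = 12.
Back-substitute for Bézout coefficients:
  12 = 84 - 1*72
  ... = 240*(20) + 1596*(-3)
Scale by 53264: one solution is (1065280, -159792). Reduce a mod 133: (83, 388).
General: a = 83 + 133t, b = 388 - 20t.
a ≥ 0 ⇒ t ≥ 0; b ≥ 0 ⇒ t ≤ 19. So t ∈ [0, 19]: 20 solutions.

20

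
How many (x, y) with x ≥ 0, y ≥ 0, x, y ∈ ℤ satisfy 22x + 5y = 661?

6

gcd(22, 5):
  22 = 4·5 + 2
  5 = 2·2 + 1
  2 = 2·1
so gcd(22, 5) = 1.
Back-substitute for Bézout coefficients:
  1 = 5 - 2·2
  ... = 22·(-2) + 5·(9)
Scale by 661: one solution is (-1322, 5949). Reduce x mod 5: (3, 119).
General: x = 3 + 5t, y = 119 - 22t.
x ≥ 0 ⇒ t ≥ 0; y ≥ 0 ⇒ t ≤ 5. So t ∈ [0, 5]: 6 solutions.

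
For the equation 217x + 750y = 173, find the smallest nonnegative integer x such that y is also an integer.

419

gcd(750, 217):
  750 = 3·217 + 99
  217 = 2·99 + 19
  99 = 5·19 + 4
  19 = 4·4 + 3
  4 = 1·3 + 1
  3 = 3·1
so gcd(750, 217) = 1.
1 divides 173, so solutions exist.
Back-substitute for Bézout coefficients:
  1 = 4 - 1·3
  ... = 217·(-197) + 750·(57)
Scale by 173/1 = 173: (x₀, y₀) = (-34081, 9861).
General solution: x = -34081 + 750t, y = 9861 - 217t for integer t.
x ≥ 0: smallest is -34081 mod 750 = 419 (at t = 46), with y = -121.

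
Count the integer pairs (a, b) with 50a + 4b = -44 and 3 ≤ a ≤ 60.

29

gcd(50, 4) = 2  (50 = 12·4 + 2, 4 = 2·2).
Back-substituting, 50·(1) + 4·(-12) = 2.
Scale by -22: particular solution (-22, 264); reduce a mod 2: (0, -11).
General solution: a = 0 + 2t, b = -11 - 25t for integer t.
3 ≤ 0 + 2t ≤ 60 gives t ∈ [2, 30], which is 29 values.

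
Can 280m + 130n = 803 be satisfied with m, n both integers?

gcd(280, 130) = 10  (280 = 2·130 + 20, 130 = 6·20 + 10, 20 = 2·10).
10 does not divide 803 (remainder 3), so no integer solutions.

no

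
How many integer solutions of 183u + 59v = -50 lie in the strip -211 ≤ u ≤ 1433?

gcd(183, 59) = 1  (183 = 3×59 + 6, 59 = 9×6 + 5, 6 = 1×5 + 1, 5 = 5×1).
Back-substituting, 183×(10) + 59×(-31) = 1.
Scale by -50: particular solution (-500, 1550); reduce u mod 59: (31, -97).
General solution: u = 31 + 59t, v = -97 - 183t for integer t.
-211 ≤ 31 + 59t ≤ 1433 gives t ∈ [-4, 23], which is 28 values.

28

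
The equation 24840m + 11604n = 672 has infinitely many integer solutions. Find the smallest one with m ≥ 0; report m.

gcd(24840, 11604) = 12  (24840 = 2·11604 + 1632, 11604 = 7·1632 + 180, 1632 = 9·180 + 12, 180 = 15·12).
12 divides 672, so solutions exist.
Back-substituting, 24840·(64) + 11604·(-137) = 12.
Scale by 672/12 = 56: (m₀, n₀) = (3584, -7672).
General solution: m = 3584 + 967t, n = -7672 - 2070t for integer t.
m ≥ 0: smallest is 3584 mod 967 = 683 (at t = -3), with n = -1462.

683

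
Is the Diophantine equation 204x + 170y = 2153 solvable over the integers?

gcd(204, 170) = 34.
34 does not divide 2153 (remainder 11), so no integer solutions.

no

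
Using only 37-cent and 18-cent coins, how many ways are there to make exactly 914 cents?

1

Need nonnegative integers with 37j + 18k = 914.
gcd(37, 18) = 1, and 37·(1) + 18·(-2) = 1.
So (j₀, k₀) = (914, -1828); general j = 914 + 18t, k = -1828 - 37t.
j ≥ 0 ⇒ t ≥ -50; k ≥ 0 ⇒ t ≤ -50. That's 1 value of t.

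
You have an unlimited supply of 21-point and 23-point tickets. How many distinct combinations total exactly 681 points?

1

Need nonnegative integers with 21j + 23k = 681.
gcd(21, 23) = 1, and 21·(11) + 23·(-10) = 1.
So (j₀, k₀) = (7491, -6810); general j = 7491 + 23t, k = -6810 - 21t.
j ≥ 0 ⇒ t ≥ -325; k ≥ 0 ⇒ t ≤ -325. That's 1 value of t.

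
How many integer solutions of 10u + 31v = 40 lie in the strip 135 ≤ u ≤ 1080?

gcd(31, 10) = 1  (31 = 3×10 + 1, 10 = 10×1).
Back-substituting, 10×(-3) + 31×(1) = 1.
Scale by 40: particular solution (-120, 40); reduce u mod 31: (4, 0).
General solution: u = 4 + 31t, v = 0 - 10t for integer t.
135 ≤ 4 + 31t ≤ 1080 gives t ∈ [5, 34], which is 30 values.

30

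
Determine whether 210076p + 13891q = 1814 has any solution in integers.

no

gcd(210076, 13891) = 29  (210076 = 15·13891 + 1711, 13891 = 8·1711 + 203, 1711 = 8·203 + 87, 203 = 2·87 + 29, 87 = 3·29).
29 does not divide 1814 (remainder 16), so no integer solutions.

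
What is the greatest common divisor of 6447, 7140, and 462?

gcd(7140, 6447) = 21.
gcd(21, 462) = 21.

21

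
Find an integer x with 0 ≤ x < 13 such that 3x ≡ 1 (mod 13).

9

gcd(13, 3) = 1.
By Bézout, 3×(-4) + 13×(1) = 1.
So 3×-4 ≡ 1 (mod 13), and -4 mod 13 = 9.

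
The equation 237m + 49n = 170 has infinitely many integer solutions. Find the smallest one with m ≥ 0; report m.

gcd(237, 49):
  237 = 4*49 + 41
  49 = 1*41 + 8
  41 = 5*8 + 1
  8 = 8*1
so gcd(237, 49) = 1.
1 divides 170, so solutions exist.
Back-substitute for Bézout coefficients:
  1 = 41 - 5*8
  ... = 237*(6) + 49*(-29)
Scale by 170/1 = 170: (m₀, n₀) = (1020, -4930).
General solution: m = 1020 + 49t, n = -4930 - 237t for integer t.
m ≥ 0: smallest is 1020 mod 49 = 40 (at t = -20), with n = -190.

40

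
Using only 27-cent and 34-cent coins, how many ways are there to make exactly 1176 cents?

2

Need nonnegative integers with 27j + 34k = 1176.
gcd(27, 34) = 1, and 27·(-5) + 34·(4) = 1.
So (j₀, k₀) = (-5880, 4704); general j = -5880 + 34t, k = 4704 - 27t.
j ≥ 0 ⇒ t ≥ 173; k ≥ 0 ⇒ t ≤ 174. That's 2 values of t.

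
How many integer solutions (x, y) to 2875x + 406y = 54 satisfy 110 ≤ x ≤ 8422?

gcd(2875, 406) = 1.
By Bézout, 2875·(-123) + 406·(871) = 1.
Particular solution: (260, -1841).
General solution: x = 260 + 406t, y = -1841 - 2875t for integer t.
110 ≤ 260 + 406t ≤ 8422 gives t ∈ [0, 20], which is 21 values.

21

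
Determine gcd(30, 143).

gcd(143, 30) = 1  (143 = 4·30 + 23, 30 = 1·23 + 7, 23 = 3·7 + 2, 7 = 3·2 + 1, 2 = 2·1).

1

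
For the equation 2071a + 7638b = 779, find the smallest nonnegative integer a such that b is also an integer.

395

gcd(7638, 2071):
  7638 = 3×2071 + 1425
  2071 = 1×1425 + 646
  1425 = 2×646 + 133
  646 = 4×133 + 114
  133 = 1×114 + 19
  114 = 6×19
so gcd(7638, 2071) = 19.
19 divides 779, so solutions exist.
Back-substitute for Bézout coefficients:
  19 = 133 - 1×114
  ... = 2071×(-59) + 7638×(16)
Scale by 779/19 = 41: (a₀, b₀) = (-2419, 656).
General solution: a = -2419 + 402t, b = 656 - 109t for integer t.
a ≥ 0: smallest is -2419 mod 402 = 395 (at t = 7), with b = -107.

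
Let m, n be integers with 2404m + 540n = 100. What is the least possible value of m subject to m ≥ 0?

gcd(2404, 540) = 4.
4 divides 100, so solutions exist.
By Bézout, 2404*(31) + 540*(-138) = 4.
Scale by 100/4 = 25: (m₀, n₀) = (775, -3450).
General solution: m = 775 + 135t, n = -3450 - 601t for integer t.
m ≥ 0: smallest is 775 mod 135 = 100 (at t = -5), with n = -445.

100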